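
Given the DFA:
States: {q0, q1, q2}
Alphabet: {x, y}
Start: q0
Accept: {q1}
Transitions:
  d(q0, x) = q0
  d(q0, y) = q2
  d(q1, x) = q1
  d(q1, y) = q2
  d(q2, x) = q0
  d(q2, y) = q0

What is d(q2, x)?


Looking up transition d(q2, x)

q0


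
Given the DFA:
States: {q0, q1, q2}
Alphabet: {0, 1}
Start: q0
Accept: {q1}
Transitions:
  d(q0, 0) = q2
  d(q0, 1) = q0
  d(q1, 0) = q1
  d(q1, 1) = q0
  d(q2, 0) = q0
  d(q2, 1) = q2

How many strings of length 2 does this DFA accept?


Enumerating all length-2 strings:
  "00" -> q0 [reject]
  "01" -> q2 [reject]
  "10" -> q2 [reject]
  "11" -> q0 [reject]

0 out of 4


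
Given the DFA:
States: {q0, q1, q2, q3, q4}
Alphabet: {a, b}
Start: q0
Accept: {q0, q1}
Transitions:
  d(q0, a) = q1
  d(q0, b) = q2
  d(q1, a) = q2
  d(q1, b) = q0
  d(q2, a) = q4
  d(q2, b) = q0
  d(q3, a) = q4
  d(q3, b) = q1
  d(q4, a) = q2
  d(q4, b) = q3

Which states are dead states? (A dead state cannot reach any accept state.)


Forward reachability from each state:
  q0 -> reaches accept state q0 (live)
  q1 -> reaches accept state q0 (live)
  q2 -> reaches accept state q0 (live)
  q3 -> reaches accept state q0 (live)
  q4 -> reaches accept state q0 (live)

None (all states can reach an accept state)


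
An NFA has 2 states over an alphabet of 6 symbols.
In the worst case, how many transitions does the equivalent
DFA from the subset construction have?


Subset construction: one DFA state per subset of NFA states = 2^2 = 4 states.
Each DFA state has 6 outgoing transitions: 4 * 6 = 24

24


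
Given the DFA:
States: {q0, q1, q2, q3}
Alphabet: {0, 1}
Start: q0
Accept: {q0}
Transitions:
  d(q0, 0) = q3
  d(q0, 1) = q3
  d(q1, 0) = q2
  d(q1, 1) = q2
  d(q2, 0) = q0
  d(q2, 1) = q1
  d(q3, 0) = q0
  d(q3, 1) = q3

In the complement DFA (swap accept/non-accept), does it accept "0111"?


Trace: q0 -> q3 -> q3 -> q3 -> q3
Final: q3
Original accept: {q0}
Complement: q3 is not in original accept

Yes, complement accepts (original rejects)


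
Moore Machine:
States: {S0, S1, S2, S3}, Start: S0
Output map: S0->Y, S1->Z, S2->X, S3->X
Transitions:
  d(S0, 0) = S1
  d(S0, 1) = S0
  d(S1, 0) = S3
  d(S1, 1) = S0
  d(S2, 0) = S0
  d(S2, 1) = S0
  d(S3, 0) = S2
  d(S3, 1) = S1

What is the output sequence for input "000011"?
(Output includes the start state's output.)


Start: S0 (output Y)
  --0--> S1 (output Z)
  --0--> S3 (output X)
  --0--> S2 (output X)
  --0--> S0 (output Y)
  --1--> S0 (output Y)
  --1--> S0 (output Y)

"YZXXYYY"


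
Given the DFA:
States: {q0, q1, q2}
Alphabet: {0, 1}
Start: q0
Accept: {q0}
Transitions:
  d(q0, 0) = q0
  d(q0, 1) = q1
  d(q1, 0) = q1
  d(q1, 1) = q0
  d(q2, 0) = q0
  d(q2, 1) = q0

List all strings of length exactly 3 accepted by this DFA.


All strings of length 3: 8 total
Accepted: 4

"000", "011", "101", "110"


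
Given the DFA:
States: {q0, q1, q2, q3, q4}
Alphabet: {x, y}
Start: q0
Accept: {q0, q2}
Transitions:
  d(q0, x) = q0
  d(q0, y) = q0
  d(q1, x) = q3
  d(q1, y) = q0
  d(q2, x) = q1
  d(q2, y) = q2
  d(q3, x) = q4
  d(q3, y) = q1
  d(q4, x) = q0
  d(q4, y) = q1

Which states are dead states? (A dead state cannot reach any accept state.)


Forward reachability from each state:
  q0 -> reaches accept state q0 (live)
  q1 -> reaches accept state q0 (live)
  q2 -> reaches accept state q0 (live)
  q3 -> reaches accept state q0 (live)
  q4 -> reaches accept state q0 (live)

None (all states can reach an accept state)


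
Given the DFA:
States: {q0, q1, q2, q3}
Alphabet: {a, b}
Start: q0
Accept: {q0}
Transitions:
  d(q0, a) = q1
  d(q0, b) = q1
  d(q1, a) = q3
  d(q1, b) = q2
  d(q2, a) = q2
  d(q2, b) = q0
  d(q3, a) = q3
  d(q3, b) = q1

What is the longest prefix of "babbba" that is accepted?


Run the DFA, marking each prefix where the state is accepting:
  "" -> q0 [accept]
  "b" -> q1 [reject]
  "ba" -> q3 [reject]
  "bab" -> q1 [reject]
  "babb" -> q2 [reject]
  "babbb" -> q0 [accept]
  "babbba" -> q1 [reject]

"babbb"


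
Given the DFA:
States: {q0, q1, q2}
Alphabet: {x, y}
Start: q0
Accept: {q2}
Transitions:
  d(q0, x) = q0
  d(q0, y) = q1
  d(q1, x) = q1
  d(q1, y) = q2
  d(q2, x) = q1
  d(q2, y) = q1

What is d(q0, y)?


Looking up transition d(q0, y)

q1


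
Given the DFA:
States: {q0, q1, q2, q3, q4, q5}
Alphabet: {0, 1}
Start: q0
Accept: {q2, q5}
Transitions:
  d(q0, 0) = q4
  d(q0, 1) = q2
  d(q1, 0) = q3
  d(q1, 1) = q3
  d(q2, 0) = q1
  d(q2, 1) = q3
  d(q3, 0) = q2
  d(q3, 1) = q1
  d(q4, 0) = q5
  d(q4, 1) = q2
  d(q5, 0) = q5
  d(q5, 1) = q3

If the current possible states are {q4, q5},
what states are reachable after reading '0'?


Apply transition on '0' from each current state:
  d(q4, 0) = q5
  d(q5, 0) = q5

{q5}


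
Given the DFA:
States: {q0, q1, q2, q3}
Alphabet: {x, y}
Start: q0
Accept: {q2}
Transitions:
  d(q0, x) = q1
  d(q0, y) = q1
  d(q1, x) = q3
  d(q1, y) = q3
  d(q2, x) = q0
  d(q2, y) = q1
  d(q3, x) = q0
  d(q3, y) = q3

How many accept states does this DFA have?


Accept states listed: {q2}
Counting: q2(1)

1


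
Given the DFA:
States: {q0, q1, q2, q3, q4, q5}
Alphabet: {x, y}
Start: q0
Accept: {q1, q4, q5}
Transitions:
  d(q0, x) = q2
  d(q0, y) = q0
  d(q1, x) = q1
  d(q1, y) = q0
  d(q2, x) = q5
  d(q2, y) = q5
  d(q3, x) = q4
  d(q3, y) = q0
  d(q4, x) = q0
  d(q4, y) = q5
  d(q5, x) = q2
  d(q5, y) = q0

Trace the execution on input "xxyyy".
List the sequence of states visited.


Input: xxyyy
d(q0, x) = q2
d(q2, x) = q5
d(q5, y) = q0
d(q0, y) = q0
d(q0, y) = q0


q0 -> q2 -> q5 -> q0 -> q0 -> q0


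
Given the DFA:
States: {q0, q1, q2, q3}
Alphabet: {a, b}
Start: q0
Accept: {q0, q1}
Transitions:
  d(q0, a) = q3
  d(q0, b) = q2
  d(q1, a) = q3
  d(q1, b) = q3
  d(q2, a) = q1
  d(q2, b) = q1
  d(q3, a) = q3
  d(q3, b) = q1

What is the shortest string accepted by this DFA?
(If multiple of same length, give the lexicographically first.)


BFS by string length (lex-first path to each state shown):
  len 0: q0<-""
Found accept state at length 0.

"" (empty string)


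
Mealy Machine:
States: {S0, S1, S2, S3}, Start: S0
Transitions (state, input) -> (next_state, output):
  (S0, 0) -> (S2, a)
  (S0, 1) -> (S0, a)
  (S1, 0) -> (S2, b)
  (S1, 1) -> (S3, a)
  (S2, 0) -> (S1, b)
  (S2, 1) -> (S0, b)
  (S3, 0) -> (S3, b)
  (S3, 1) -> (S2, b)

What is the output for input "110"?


Step-by-step:
  (S0, 1) -> (S0, a)
  (S0, 1) -> (S0, a)
  (S0, 0) -> (S2, a)

"aaa"


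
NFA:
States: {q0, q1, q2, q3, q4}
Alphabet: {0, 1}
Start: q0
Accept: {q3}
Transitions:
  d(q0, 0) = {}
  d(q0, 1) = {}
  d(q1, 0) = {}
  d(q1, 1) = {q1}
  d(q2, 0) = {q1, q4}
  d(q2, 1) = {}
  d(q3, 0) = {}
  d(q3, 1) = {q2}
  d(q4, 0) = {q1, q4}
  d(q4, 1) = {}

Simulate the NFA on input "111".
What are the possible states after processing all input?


Start: {q0}
  --1--> {}
  --1--> {}
  --1--> {}

{} (empty set, no valid transitions)


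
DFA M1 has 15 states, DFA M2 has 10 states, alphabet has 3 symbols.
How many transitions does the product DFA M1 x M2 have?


Product DFA has 15 * 10 = 150 states.
Each has 3 transitions: 150 * 3 = 450

450


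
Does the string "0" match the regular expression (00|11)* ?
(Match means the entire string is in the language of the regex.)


|string| = 1; first = '0'; last = '0'

No, "0" does not match (00|11)*


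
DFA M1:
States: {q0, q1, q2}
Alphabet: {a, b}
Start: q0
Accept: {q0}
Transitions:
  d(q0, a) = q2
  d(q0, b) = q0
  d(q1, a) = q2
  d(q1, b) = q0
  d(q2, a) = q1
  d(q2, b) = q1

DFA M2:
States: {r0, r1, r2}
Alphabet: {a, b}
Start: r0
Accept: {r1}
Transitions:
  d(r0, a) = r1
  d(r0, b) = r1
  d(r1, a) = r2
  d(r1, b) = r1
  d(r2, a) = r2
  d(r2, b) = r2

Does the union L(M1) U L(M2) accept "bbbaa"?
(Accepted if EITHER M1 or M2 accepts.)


M1: final=q1 accepted=False
M2: final=r2 accepted=False

No, union rejects (neither accepts)


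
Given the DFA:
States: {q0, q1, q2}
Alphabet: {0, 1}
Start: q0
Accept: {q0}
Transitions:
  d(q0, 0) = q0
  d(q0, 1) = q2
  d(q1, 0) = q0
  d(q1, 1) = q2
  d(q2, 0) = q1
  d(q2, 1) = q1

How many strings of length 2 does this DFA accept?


Enumerating all length-2 strings:
  "00" -> q0 [accept]
  "01" -> q2 [reject]
  "10" -> q1 [reject]
  "11" -> q1 [reject]

1 out of 4


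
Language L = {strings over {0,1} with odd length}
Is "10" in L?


length = 2; 2 mod 2 = 0

No, "10" is not in L


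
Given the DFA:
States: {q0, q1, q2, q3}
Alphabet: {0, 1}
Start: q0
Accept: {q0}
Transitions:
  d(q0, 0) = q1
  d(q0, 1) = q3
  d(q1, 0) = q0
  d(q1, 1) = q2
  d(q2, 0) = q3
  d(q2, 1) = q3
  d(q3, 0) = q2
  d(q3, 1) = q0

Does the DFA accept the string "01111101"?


Trace: q0 -> q1 -> q2 -> q3 -> q0 -> q3 -> q0 -> q1 -> q2
Final state: q2
Accept states: {q0}

No, rejected (final state q2 is not an accept state)


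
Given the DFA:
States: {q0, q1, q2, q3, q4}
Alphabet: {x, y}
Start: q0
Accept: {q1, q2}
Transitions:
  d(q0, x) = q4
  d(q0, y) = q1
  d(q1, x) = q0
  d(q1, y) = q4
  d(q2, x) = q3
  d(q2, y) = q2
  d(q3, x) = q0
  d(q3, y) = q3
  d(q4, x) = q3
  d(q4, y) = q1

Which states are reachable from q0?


BFS from q0:
  layer 0: {q0}
  layer 1: {q1, q4}
  layer 2: {q3}

{q0, q1, q3, q4}


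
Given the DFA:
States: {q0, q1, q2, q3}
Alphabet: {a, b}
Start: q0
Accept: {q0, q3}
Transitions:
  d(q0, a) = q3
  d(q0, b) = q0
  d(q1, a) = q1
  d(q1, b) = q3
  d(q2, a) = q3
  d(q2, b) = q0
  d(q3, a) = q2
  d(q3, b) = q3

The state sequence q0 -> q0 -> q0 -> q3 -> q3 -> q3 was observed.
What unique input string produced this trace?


Trace back each transition to find the symbol:
  q0 --[b]--> q0
  q0 --[b]--> q0
  q0 --[a]--> q3
  q3 --[b]--> q3
  q3 --[b]--> q3

"bbabb"


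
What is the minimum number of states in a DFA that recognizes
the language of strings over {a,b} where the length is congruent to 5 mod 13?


States track (length) mod 13.
Need 13 states: one per remainder 0..12; accept = remainder 5.

13


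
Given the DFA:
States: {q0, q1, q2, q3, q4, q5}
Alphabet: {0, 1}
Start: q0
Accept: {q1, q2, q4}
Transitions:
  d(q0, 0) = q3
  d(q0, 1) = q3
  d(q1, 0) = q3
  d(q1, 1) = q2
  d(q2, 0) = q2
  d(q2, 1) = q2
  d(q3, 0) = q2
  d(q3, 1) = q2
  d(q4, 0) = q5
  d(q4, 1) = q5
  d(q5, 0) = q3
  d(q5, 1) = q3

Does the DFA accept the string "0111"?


Trace: q0 -> q3 -> q2 -> q2 -> q2
Final state: q2
Accept states: {q1, q2, q4}

Yes, accepted (final state q2 is an accept state)


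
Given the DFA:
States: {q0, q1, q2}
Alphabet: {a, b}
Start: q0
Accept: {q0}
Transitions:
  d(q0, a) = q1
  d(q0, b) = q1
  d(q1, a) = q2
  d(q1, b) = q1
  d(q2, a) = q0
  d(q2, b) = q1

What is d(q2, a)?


Looking up transition d(q2, a)

q0


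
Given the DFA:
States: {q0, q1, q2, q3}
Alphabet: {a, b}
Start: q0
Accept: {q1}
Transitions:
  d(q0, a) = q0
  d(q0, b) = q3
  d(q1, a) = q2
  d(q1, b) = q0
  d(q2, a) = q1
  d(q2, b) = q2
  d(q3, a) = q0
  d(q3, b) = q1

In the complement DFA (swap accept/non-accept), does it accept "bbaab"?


Trace: q0 -> q3 -> q1 -> q2 -> q1 -> q0
Final: q0
Original accept: {q1}
Complement: q0 is not in original accept

Yes, complement accepts (original rejects)


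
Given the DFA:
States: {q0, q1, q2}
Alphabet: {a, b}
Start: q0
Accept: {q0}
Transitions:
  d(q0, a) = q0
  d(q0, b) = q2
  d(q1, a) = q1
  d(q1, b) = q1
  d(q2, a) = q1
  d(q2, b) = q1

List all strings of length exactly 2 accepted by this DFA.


All strings of length 2: 4 total
Accepted: 1

"aa"


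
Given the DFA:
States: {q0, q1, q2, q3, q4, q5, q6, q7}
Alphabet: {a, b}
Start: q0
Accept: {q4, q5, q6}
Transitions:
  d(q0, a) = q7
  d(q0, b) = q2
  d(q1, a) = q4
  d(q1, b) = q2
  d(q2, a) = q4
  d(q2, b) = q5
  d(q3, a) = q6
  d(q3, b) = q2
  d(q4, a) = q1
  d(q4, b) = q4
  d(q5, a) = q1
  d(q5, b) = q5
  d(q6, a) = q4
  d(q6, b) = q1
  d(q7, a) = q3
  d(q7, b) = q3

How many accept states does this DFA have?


Accept states listed: {q4, q5, q6}
Counting: q4(1) q5(2) q6(3)

3


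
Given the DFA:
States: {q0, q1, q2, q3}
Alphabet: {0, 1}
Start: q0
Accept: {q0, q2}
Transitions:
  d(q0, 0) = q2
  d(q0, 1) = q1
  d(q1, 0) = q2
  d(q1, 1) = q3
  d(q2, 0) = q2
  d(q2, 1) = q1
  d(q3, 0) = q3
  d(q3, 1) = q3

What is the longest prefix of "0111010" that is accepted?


Run the DFA, marking each prefix where the state is accepting:
  "" -> q0 [accept]
  "0" -> q2 [accept]
  "01" -> q1 [reject]
  "011" -> q3 [reject]
  "0111" -> q3 [reject]
  "01110" -> q3 [reject]
  "011101" -> q3 [reject]
  "0111010" -> q3 [reject]

"0"


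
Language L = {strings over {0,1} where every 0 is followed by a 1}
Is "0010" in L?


'00' present: True; ends with '0': True

No, "0010" is not in L


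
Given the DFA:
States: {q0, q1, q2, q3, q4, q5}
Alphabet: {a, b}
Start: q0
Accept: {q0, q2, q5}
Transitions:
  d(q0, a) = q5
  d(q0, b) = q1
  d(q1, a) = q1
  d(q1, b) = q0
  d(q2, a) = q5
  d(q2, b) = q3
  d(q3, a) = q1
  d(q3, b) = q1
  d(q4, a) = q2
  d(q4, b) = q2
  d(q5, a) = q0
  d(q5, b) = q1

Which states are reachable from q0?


BFS from q0:
  layer 0: {q0}
  layer 1: {q1, q5}

{q0, q1, q5}


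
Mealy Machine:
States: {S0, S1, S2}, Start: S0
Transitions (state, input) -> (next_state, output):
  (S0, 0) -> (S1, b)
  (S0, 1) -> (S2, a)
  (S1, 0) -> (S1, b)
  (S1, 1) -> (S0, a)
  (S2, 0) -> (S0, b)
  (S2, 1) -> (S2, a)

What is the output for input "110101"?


Step-by-step:
  (S0, 1) -> (S2, a)
  (S2, 1) -> (S2, a)
  (S2, 0) -> (S0, b)
  (S0, 1) -> (S2, a)
  (S2, 0) -> (S0, b)
  (S0, 1) -> (S2, a)

"aababa"


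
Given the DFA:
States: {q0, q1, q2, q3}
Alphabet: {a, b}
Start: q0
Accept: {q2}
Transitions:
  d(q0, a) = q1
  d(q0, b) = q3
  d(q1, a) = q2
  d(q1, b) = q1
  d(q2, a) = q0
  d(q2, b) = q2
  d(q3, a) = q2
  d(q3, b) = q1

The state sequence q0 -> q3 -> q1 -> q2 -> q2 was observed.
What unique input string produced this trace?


Trace back each transition to find the symbol:
  q0 --[b]--> q3
  q3 --[b]--> q1
  q1 --[a]--> q2
  q2 --[b]--> q2

"bbab"


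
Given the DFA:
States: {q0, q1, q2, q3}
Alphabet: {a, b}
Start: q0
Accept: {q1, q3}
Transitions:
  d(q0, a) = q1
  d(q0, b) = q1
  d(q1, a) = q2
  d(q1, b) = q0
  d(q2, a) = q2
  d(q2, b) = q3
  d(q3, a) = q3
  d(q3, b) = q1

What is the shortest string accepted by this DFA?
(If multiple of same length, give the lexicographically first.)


BFS by string length (lex-first path to each state shown):
  len 0: q0<-""
  len 1: q1<-"a"
Found accept state at length 1.

"a"


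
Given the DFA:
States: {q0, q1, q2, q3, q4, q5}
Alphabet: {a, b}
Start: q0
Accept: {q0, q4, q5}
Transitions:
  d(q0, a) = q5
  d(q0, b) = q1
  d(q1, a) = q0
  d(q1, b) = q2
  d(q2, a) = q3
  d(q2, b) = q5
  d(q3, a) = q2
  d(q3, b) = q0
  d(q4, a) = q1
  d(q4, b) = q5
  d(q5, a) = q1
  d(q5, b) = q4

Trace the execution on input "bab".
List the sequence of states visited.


Input: bab
d(q0, b) = q1
d(q1, a) = q0
d(q0, b) = q1


q0 -> q1 -> q0 -> q1


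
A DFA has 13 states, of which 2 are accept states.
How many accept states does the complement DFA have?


Complement swaps accept and non-accept states.
13 - 2 = 11

11


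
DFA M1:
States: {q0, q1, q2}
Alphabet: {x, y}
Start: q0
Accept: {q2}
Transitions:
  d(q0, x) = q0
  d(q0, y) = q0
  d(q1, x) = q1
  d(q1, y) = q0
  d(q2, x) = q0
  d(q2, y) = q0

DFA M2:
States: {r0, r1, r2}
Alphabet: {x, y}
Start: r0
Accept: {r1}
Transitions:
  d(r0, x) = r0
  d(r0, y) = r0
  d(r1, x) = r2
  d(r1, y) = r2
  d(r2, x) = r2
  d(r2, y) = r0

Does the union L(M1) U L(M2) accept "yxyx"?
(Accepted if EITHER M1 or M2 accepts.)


M1: final=q0 accepted=False
M2: final=r0 accepted=False

No, union rejects (neither accepts)


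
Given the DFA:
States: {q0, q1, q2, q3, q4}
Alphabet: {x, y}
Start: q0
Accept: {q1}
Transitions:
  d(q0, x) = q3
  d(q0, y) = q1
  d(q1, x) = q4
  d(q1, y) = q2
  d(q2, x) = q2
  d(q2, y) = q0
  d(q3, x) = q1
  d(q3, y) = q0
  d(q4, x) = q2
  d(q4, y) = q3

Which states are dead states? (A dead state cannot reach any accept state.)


Forward reachability from each state:
  q0 -> reaches accept state q1 (live)
  q1 -> reaches accept state q1 (live)
  q2 -> reaches accept state q1 (live)
  q3 -> reaches accept state q1 (live)
  q4 -> reaches accept state q1 (live)

None (all states can reach an accept state)


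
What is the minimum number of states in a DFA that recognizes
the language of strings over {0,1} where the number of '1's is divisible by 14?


States track (count of '1') mod 14.
Need 14 states: one per remainder 0..13; accept = remainder 0.

14


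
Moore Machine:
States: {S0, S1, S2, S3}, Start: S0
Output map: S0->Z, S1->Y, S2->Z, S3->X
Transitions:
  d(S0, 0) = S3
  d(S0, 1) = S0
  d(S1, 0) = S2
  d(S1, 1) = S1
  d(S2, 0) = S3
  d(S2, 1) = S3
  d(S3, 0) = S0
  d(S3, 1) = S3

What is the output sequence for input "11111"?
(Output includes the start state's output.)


Start: S0 (output Z)
  --1--> S0 (output Z)
  --1--> S0 (output Z)
  --1--> S0 (output Z)
  --1--> S0 (output Z)
  --1--> S0 (output Z)

"ZZZZZZ"


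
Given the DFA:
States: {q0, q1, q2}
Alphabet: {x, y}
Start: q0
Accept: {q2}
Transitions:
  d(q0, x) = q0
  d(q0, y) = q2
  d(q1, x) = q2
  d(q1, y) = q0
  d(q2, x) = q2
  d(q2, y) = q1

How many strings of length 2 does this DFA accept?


Enumerating all length-2 strings:
  "xx" -> q0 [reject]
  "xy" -> q2 [accept]
  "yx" -> q2 [accept]
  "yy" -> q1 [reject]

2 out of 4


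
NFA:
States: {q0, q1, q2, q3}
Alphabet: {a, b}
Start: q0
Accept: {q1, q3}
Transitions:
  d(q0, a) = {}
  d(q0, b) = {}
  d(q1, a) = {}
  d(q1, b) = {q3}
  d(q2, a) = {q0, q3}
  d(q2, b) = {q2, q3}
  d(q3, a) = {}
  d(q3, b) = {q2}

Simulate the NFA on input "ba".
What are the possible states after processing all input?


Start: {q0}
  --b--> {}
  --a--> {}

{} (empty set, no valid transitions)


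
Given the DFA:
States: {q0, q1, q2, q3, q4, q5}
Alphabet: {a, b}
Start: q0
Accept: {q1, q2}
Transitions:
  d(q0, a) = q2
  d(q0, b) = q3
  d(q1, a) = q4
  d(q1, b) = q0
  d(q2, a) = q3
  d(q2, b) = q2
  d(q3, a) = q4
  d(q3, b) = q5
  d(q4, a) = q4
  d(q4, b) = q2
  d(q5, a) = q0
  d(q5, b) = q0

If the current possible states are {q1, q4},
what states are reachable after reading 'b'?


Apply transition on 'b' from each current state:
  d(q1, b) = q0
  d(q4, b) = q2

{q0, q2}


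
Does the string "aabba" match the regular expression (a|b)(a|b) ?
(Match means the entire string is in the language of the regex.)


|string| = 5; first = 'a'; last = 'a'

No, "aabba" does not match (a|b)(a|b)


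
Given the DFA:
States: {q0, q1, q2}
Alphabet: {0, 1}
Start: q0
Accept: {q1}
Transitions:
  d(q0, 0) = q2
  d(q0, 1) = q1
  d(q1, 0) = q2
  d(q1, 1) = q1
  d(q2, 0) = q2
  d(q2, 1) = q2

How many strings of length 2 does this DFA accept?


Enumerating all length-2 strings:
  "00" -> q2 [reject]
  "01" -> q2 [reject]
  "10" -> q2 [reject]
  "11" -> q1 [accept]

1 out of 4


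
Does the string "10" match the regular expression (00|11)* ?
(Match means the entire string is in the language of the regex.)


|string| = 2; first = '1'; last = '0'

No, "10" does not match (00|11)*


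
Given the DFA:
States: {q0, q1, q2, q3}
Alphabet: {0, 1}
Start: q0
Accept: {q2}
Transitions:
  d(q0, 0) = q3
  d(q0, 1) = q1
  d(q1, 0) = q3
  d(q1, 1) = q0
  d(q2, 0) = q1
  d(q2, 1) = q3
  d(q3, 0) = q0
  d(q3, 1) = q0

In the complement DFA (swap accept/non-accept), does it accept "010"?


Trace: q0 -> q3 -> q0 -> q3
Final: q3
Original accept: {q2}
Complement: q3 is not in original accept

Yes, complement accepts (original rejects)


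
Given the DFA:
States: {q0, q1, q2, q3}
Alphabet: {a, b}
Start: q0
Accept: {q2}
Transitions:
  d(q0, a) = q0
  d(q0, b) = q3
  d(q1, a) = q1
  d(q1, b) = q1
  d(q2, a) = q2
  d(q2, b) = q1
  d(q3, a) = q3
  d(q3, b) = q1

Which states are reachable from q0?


BFS from q0:
  layer 0: {q0}
  layer 1: {q3}
  layer 2: {q1}

{q0, q1, q3}


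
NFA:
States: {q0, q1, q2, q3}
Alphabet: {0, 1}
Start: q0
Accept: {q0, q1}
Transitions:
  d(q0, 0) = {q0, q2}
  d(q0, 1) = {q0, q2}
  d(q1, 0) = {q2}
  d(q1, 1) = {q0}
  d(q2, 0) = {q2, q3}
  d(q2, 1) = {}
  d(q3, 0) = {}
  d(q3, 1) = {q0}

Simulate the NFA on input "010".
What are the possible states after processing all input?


Start: {q0}
  --0--> {q0, q2}
  --1--> {q0, q2}
  --0--> {q0, q2, q3}

{q0, q2, q3}


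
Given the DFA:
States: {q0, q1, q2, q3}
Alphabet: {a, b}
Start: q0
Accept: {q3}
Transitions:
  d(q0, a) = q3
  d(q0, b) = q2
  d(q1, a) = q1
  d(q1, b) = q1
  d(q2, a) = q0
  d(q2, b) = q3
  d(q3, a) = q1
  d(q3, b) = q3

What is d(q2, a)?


Looking up transition d(q2, a)

q0


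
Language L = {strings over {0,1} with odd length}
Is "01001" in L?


length = 5; 5 mod 2 = 1

Yes, "01001" is in L


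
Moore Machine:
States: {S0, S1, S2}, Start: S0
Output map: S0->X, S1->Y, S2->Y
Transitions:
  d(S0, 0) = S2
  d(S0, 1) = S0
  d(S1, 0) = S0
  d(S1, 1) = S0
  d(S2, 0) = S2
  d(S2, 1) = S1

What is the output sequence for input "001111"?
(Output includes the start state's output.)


Start: S0 (output X)
  --0--> S2 (output Y)
  --0--> S2 (output Y)
  --1--> S1 (output Y)
  --1--> S0 (output X)
  --1--> S0 (output X)
  --1--> S0 (output X)

"XYYYXXX"


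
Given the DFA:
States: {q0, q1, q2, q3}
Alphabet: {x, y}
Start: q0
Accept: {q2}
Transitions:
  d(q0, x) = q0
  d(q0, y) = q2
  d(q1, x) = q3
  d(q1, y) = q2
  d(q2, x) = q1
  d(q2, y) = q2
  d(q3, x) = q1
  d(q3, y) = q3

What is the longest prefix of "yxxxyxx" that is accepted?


Run the DFA, marking each prefix where the state is accepting:
  "" -> q0 [reject]
  "y" -> q2 [accept]
  "yx" -> q1 [reject]
  "yxx" -> q3 [reject]
  "yxxx" -> q1 [reject]
  "yxxxy" -> q2 [accept]
  "yxxxyx" -> q1 [reject]
  "yxxxyxx" -> q3 [reject]

"yxxxy"


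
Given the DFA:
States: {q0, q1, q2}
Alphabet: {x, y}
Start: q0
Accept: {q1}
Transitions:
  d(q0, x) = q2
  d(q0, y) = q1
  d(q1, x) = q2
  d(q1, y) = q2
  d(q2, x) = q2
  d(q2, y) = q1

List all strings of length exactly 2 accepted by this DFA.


All strings of length 2: 4 total
Accepted: 1

"xy"


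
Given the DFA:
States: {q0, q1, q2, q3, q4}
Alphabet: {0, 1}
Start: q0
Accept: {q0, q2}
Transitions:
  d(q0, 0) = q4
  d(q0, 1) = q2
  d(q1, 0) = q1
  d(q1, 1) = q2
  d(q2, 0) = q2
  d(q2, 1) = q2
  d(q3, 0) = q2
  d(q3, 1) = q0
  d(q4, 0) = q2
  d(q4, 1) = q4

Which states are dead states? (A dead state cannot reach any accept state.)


Forward reachability from each state:
  q0 -> reaches accept state q0 (live)
  q1 -> reaches accept state q2 (live)
  q2 -> reaches accept state q2 (live)
  q3 -> reaches accept state q0 (live)
  q4 -> reaches accept state q2 (live)

None (all states can reach an accept state)


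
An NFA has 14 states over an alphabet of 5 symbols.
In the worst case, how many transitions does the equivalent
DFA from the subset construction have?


Subset construction: one DFA state per subset of NFA states = 2^14 = 16384 states.
Each DFA state has 5 outgoing transitions: 16384 * 5 = 81920

81920


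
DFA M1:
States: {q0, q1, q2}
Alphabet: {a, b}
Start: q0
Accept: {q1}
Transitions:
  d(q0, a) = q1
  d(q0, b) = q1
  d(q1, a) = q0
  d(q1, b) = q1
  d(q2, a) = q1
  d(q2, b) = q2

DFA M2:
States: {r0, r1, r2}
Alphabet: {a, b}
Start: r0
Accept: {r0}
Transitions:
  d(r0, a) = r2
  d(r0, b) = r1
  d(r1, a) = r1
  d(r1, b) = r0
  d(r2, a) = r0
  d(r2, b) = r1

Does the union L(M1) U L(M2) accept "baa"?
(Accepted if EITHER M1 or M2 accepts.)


M1: final=q1 accepted=True
M2: final=r1 accepted=False

Yes, union accepts


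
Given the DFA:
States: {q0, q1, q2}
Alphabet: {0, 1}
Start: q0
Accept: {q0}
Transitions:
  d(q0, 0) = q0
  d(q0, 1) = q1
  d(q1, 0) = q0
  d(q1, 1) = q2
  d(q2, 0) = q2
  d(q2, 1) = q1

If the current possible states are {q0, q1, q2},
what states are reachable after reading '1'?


Apply transition on '1' from each current state:
  d(q0, 1) = q1
  d(q1, 1) = q2
  d(q2, 1) = q1

{q1, q2}


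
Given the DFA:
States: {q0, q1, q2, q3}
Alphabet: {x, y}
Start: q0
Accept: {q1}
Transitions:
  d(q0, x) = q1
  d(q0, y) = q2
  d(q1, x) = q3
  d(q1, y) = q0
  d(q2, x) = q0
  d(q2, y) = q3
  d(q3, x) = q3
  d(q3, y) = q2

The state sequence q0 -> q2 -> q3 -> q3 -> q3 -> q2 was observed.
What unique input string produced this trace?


Trace back each transition to find the symbol:
  q0 --[y]--> q2
  q2 --[y]--> q3
  q3 --[x]--> q3
  q3 --[x]--> q3
  q3 --[y]--> q2

"yyxxy"


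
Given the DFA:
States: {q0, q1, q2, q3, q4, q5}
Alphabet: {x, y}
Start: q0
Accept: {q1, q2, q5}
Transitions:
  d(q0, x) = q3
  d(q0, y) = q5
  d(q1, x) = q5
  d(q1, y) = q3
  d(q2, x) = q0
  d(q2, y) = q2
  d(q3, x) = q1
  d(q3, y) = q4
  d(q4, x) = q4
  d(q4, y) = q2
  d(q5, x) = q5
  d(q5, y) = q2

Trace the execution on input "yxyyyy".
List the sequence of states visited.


Input: yxyyyy
d(q0, y) = q5
d(q5, x) = q5
d(q5, y) = q2
d(q2, y) = q2
d(q2, y) = q2
d(q2, y) = q2


q0 -> q5 -> q5 -> q2 -> q2 -> q2 -> q2


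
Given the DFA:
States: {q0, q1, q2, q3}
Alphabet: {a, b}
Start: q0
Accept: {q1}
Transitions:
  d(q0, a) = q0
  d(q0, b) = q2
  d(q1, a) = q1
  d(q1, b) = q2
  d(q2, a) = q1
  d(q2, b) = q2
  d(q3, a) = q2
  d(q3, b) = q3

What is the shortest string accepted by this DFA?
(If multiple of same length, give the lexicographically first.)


BFS by string length (lex-first path to each state shown):
  len 0: q0<-""
  len 1: q0<-"a", q2<-"b"
  len 2: q0<-"aa", q1<-"ba", q2<-"ab"
Found accept state at length 2.

"ba"


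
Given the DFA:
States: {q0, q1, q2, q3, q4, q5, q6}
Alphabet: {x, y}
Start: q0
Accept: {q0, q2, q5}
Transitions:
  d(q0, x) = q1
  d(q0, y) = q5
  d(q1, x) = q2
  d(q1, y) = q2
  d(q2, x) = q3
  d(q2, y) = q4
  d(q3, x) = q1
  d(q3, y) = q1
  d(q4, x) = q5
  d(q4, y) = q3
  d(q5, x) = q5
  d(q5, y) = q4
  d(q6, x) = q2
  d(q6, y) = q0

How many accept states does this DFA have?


Accept states listed: {q0, q2, q5}
Counting: q0(1) q2(2) q5(3)

3


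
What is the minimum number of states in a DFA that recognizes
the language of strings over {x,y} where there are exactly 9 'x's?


States: count = 0, 1, ..., 9 (that's 10 states), plus a dead state for count > 9.
Total: 10 + 1 = 11. Accept = count-9 state.

11


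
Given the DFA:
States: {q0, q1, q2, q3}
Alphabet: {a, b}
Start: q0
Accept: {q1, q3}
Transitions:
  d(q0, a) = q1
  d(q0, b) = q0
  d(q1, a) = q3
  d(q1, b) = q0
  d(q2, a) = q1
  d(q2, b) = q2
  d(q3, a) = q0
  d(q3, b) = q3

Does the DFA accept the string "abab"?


Trace: q0 -> q1 -> q0 -> q1 -> q0
Final state: q0
Accept states: {q1, q3}

No, rejected (final state q0 is not an accept state)


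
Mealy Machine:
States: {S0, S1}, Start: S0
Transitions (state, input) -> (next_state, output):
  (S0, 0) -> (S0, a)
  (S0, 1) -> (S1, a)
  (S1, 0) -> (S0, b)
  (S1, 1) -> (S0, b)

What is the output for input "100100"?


Step-by-step:
  (S0, 1) -> (S1, a)
  (S1, 0) -> (S0, b)
  (S0, 0) -> (S0, a)
  (S0, 1) -> (S1, a)
  (S1, 0) -> (S0, b)
  (S0, 0) -> (S0, a)

"abaaba"


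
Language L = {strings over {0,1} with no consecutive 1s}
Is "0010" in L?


'11' does not occur

Yes, "0010" is in L


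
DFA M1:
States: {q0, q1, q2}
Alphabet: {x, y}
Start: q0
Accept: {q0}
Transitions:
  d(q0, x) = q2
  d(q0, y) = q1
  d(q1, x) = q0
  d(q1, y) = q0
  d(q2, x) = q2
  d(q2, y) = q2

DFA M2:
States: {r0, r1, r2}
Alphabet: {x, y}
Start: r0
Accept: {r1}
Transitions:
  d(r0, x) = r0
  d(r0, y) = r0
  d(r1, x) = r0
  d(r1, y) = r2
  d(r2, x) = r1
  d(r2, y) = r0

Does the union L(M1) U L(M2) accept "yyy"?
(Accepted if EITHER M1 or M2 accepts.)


M1: final=q1 accepted=False
M2: final=r0 accepted=False

No, union rejects (neither accepts)


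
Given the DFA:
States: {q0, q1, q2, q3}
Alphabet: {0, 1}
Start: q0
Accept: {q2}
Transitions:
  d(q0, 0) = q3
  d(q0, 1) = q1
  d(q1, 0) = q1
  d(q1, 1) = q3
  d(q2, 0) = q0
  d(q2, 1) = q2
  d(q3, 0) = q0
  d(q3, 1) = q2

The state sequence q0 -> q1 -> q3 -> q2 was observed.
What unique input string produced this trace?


Trace back each transition to find the symbol:
  q0 --[1]--> q1
  q1 --[1]--> q3
  q3 --[1]--> q2

"111"


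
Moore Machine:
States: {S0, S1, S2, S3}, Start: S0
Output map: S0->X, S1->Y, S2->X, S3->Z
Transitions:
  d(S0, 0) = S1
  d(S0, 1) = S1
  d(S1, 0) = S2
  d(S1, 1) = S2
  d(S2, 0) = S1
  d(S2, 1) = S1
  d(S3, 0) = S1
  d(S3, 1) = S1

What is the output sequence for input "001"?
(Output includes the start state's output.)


Start: S0 (output X)
  --0--> S1 (output Y)
  --0--> S2 (output X)
  --1--> S1 (output Y)

"XYXY"


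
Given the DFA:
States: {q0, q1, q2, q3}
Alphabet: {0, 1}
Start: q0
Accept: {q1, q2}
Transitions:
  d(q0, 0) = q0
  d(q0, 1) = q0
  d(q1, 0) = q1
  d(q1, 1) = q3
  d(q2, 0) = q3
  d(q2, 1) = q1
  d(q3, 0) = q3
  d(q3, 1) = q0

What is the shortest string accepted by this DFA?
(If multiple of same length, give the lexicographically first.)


BFS by string length (lex-first path to each state shown):
  len 0: q0<-""
  len 1: q0<-"0"
  len 2: q0<-"00"
  len 3: q0<-"000"
  len 4: q0<-"0000"
  len 5: q0<-"00000"
  len 6: q0<-"000000"
  len 7: q0<-"0000000"
  len 8: q0<-"00000000"

No string accepted (empty language)


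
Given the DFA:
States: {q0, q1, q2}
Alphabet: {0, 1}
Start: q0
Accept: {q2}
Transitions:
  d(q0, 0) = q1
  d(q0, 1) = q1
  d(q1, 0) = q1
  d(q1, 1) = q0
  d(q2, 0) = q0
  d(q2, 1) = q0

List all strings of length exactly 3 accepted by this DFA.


All strings of length 3: 8 total
Accepted: 0

None


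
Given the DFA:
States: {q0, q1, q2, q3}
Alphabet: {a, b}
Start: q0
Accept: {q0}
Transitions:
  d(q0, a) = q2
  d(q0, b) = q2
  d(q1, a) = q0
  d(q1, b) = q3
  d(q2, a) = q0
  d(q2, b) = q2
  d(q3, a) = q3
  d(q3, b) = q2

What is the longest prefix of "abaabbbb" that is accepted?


Run the DFA, marking each prefix where the state is accepting:
  "" -> q0 [accept]
  "a" -> q2 [reject]
  "ab" -> q2 [reject]
  "aba" -> q0 [accept]
  "abaa" -> q2 [reject]
  "abaab" -> q2 [reject]
  "abaabb" -> q2 [reject]
  "abaabbb" -> q2 [reject]
  "abaabbbb" -> q2 [reject]

"aba"


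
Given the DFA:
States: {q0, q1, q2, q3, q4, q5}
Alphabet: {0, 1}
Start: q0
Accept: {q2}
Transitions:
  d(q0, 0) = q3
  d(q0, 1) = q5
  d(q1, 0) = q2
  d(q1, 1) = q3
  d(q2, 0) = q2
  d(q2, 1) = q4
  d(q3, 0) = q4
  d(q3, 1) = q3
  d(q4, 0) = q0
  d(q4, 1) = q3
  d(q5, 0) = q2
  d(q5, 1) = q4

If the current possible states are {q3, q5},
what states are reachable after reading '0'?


Apply transition on '0' from each current state:
  d(q3, 0) = q4
  d(q5, 0) = q2

{q2, q4}


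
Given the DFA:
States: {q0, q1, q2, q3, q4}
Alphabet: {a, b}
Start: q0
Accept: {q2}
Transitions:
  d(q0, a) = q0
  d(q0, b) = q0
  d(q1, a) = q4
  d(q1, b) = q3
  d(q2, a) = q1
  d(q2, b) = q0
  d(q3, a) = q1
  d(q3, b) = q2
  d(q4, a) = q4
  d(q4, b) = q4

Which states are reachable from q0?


BFS from q0:
  layer 0: {q0}

{q0}


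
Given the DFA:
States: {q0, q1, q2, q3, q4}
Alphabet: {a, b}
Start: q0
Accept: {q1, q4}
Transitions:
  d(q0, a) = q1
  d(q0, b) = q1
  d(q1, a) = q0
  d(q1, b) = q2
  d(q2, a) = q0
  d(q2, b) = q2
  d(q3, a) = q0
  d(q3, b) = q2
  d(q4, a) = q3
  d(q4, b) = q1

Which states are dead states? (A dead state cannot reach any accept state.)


Forward reachability from each state:
  q0 -> reaches accept state q1 (live)
  q1 -> reaches accept state q1 (live)
  q2 -> reaches accept state q1 (live)
  q3 -> reaches accept state q1 (live)
  q4 -> reaches accept state q1 (live)

None (all states can reach an accept state)


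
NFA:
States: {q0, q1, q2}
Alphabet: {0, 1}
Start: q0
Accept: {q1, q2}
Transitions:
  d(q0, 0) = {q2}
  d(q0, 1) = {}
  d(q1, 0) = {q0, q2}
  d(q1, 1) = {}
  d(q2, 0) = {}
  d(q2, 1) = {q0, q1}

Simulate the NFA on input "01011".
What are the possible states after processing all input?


Start: {q0}
  --0--> {q2}
  --1--> {q0, q1}
  --0--> {q0, q2}
  --1--> {q0, q1}
  --1--> {}

{} (empty set, no valid transitions)


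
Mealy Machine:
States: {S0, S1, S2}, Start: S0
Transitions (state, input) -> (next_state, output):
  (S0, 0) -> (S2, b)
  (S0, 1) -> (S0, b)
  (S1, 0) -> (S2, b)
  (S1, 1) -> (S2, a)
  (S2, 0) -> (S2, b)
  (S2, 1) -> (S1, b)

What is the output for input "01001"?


Step-by-step:
  (S0, 0) -> (S2, b)
  (S2, 1) -> (S1, b)
  (S1, 0) -> (S2, b)
  (S2, 0) -> (S2, b)
  (S2, 1) -> (S1, b)

"bbbbb"


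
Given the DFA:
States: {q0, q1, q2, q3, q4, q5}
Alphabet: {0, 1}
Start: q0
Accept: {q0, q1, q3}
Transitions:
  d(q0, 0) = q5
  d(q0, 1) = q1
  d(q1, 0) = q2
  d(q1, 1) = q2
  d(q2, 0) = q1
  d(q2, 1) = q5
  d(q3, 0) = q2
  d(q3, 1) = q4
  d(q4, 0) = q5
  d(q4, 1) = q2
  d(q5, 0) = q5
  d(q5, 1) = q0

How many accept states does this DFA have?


Accept states listed: {q0, q1, q3}
Counting: q0(1) q1(2) q3(3)

3


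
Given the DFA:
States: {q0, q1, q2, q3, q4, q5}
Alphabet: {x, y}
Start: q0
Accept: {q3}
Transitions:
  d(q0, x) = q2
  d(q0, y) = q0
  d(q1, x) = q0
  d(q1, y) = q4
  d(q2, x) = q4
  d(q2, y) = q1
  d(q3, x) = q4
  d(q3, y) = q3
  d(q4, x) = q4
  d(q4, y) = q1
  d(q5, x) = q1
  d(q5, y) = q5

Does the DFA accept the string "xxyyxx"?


Trace: q0 -> q2 -> q4 -> q1 -> q4 -> q4 -> q4
Final state: q4
Accept states: {q3}

No, rejected (final state q4 is not an accept state)


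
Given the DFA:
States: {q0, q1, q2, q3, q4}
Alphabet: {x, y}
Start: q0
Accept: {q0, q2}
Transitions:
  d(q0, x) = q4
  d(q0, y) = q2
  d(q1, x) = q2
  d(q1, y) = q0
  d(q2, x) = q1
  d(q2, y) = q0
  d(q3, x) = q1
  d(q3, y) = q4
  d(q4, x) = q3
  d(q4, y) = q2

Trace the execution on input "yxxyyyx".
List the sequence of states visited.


Input: yxxyyyx
d(q0, y) = q2
d(q2, x) = q1
d(q1, x) = q2
d(q2, y) = q0
d(q0, y) = q2
d(q2, y) = q0
d(q0, x) = q4


q0 -> q2 -> q1 -> q2 -> q0 -> q2 -> q0 -> q4


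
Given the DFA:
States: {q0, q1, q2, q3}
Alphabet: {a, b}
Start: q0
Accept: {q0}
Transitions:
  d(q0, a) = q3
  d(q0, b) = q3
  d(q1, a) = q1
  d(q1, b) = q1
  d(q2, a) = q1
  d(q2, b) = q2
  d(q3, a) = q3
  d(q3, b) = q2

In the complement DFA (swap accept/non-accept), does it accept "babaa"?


Trace: q0 -> q3 -> q3 -> q2 -> q1 -> q1
Final: q1
Original accept: {q0}
Complement: q1 is not in original accept

Yes, complement accepts (original rejects)


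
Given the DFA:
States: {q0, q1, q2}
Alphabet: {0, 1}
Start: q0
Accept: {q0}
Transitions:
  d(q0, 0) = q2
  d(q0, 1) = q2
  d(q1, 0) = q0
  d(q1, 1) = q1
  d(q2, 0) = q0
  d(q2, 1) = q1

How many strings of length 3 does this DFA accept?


Enumerating all length-3 strings:
  "000" -> q2 [reject]
  "001" -> q2 [reject]
  "010" -> q0 [accept]
  "011" -> q1 [reject]
  "100" -> q2 [reject]
  "101" -> q2 [reject]
  "110" -> q0 [accept]
  "111" -> q1 [reject]

2 out of 8


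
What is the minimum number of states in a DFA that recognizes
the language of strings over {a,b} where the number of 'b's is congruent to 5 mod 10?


States track (count of 'b') mod 10.
Need 10 states: one per remainder 0..9; accept = remainder 5.

10


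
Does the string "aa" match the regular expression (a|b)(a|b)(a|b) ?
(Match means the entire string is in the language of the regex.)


|string| = 2; first = 'a'; last = 'a'

No, "aa" does not match (a|b)(a|b)(a|b)


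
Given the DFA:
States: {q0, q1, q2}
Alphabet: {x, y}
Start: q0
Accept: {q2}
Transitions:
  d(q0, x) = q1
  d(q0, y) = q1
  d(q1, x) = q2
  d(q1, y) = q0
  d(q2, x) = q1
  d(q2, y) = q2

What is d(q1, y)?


Looking up transition d(q1, y)

q0


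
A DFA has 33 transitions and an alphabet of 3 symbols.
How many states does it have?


Each state has exactly one transition per symbol.
states = transitions / |alphabet| = 33 / 3 = 11

11


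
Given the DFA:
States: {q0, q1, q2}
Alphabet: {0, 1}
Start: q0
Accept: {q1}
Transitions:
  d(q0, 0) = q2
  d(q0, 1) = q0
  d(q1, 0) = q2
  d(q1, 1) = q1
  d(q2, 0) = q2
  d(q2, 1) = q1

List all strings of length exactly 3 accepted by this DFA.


All strings of length 3: 8 total
Accepted: 3

"001", "011", "101"


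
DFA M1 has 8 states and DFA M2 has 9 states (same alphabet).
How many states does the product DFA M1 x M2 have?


Product construction pairs every M1 state with every M2 state.
8 * 9 = 72

72


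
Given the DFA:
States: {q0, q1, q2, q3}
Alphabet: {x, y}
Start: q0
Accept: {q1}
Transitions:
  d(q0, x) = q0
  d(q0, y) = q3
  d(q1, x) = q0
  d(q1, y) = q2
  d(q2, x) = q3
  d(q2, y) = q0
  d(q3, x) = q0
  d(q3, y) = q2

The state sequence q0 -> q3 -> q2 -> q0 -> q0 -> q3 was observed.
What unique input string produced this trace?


Trace back each transition to find the symbol:
  q0 --[y]--> q3
  q3 --[y]--> q2
  q2 --[y]--> q0
  q0 --[x]--> q0
  q0 --[y]--> q3

"yyyxy"


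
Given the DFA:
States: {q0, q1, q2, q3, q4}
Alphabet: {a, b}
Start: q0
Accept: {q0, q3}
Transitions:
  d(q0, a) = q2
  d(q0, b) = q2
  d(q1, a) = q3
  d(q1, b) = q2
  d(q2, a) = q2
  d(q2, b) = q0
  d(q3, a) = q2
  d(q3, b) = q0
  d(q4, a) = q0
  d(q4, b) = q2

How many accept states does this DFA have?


Accept states listed: {q0, q3}
Counting: q0(1) q3(2)

2


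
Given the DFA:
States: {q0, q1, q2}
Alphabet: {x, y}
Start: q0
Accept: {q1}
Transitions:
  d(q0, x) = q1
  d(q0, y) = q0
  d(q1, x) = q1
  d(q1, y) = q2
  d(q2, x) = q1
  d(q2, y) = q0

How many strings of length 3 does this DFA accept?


Enumerating all length-3 strings:
  "xxx" -> q1 [accept]
  "xxy" -> q2 [reject]
  "xyx" -> q1 [accept]
  "xyy" -> q0 [reject]
  "yxx" -> q1 [accept]
  "yxy" -> q2 [reject]
  "yyx" -> q1 [accept]
  "yyy" -> q0 [reject]

4 out of 8


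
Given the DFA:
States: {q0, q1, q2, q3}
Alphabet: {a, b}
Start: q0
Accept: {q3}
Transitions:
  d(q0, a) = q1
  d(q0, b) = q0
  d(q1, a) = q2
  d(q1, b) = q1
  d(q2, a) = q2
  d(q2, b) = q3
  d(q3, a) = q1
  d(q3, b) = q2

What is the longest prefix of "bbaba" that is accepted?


Run the DFA, marking each prefix where the state is accepting:
  "" -> q0 [reject]
  "b" -> q0 [reject]
  "bb" -> q0 [reject]
  "bba" -> q1 [reject]
  "bbab" -> q1 [reject]
  "bbaba" -> q2 [reject]

No prefix is accepted


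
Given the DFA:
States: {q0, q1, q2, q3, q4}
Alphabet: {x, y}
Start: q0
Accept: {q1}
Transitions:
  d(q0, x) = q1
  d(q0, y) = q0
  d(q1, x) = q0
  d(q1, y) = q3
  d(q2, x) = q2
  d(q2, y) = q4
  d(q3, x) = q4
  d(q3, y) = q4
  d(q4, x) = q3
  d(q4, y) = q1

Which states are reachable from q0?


BFS from q0:
  layer 0: {q0}
  layer 1: {q1}
  layer 2: {q3}
  layer 3: {q4}

{q0, q1, q3, q4}


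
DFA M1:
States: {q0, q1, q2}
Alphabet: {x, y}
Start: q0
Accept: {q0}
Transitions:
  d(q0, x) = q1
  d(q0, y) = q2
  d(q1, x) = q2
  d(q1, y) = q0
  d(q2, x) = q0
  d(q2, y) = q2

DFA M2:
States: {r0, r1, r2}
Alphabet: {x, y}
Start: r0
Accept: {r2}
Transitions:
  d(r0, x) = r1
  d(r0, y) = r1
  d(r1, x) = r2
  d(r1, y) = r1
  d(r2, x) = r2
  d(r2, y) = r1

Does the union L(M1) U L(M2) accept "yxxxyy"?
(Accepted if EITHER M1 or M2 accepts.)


M1: final=q2 accepted=False
M2: final=r1 accepted=False

No, union rejects (neither accepts)


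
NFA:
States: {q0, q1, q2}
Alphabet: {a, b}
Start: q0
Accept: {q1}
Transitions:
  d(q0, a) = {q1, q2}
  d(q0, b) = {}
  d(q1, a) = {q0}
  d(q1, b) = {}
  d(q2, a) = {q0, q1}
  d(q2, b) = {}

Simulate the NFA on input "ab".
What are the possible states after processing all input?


Start: {q0}
  --a--> {q1, q2}
  --b--> {}

{} (empty set, no valid transitions)


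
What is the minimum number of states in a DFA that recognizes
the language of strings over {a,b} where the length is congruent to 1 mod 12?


States track (length) mod 12.
Need 12 states: one per remainder 0..11; accept = remainder 1.

12


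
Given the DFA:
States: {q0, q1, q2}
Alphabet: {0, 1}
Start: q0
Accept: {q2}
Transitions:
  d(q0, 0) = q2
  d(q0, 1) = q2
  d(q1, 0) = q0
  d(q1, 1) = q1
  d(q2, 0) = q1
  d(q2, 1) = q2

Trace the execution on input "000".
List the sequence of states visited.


Input: 000
d(q0, 0) = q2
d(q2, 0) = q1
d(q1, 0) = q0


q0 -> q2 -> q1 -> q0


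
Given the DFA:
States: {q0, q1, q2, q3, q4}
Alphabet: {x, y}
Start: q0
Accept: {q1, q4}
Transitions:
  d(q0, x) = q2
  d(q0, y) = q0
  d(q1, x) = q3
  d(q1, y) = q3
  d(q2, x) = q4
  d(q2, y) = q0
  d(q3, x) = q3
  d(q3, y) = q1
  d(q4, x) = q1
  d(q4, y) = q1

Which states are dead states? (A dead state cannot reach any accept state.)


Forward reachability from each state:
  q0 -> reaches accept state q1 (live)
  q1 -> reaches accept state q1 (live)
  q2 -> reaches accept state q1 (live)
  q3 -> reaches accept state q1 (live)
  q4 -> reaches accept state q1 (live)

None (all states can reach an accept state)
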